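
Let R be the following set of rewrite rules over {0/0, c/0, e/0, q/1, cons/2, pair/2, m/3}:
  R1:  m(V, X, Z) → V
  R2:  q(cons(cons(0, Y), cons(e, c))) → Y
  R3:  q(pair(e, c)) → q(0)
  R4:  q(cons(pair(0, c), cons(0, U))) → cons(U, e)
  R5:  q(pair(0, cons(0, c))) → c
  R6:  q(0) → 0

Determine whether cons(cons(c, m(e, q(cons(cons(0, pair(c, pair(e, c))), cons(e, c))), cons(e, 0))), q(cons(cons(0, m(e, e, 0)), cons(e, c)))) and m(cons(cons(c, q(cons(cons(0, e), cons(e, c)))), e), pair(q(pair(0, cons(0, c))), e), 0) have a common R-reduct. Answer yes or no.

Reduce t₁ = cons(cons(c, m(e, q(cons(cons(0, pair(c, pair(e, c))), cons(e, c))), cons(e, 0))), q(cons(cons(0, m(e, e, 0)), cons(e, c)))):
1. cons(cons(c, m(e, q(cons(cons(0, pair(c, pair(e, c))), cons(e, c))), cons(e, 0))), q(cons(cons(0, m(e, e, 0)), cons(e, c))))  →  cons(cons(c, e), q(cons(cons(0, m(e, e, 0)), cons(e, c))))   [R1 at 1.2]
2. cons(cons(c, e), q(cons(cons(0, m(e, e, 0)), cons(e, c))))  →  cons(cons(c, e), m(e, e, 0))   [R2 at 2]
3. cons(cons(c, e), m(e, e, 0))  →  cons(cons(c, e), e)   [R1 at 2]

Reduce t₂ = m(cons(cons(c, q(cons(cons(0, e), cons(e, c)))), e), pair(q(pair(0, cons(0, c))), e), 0):
1. m(cons(cons(c, q(cons(cons(0, e), cons(e, c)))), e), pair(q(pair(0, cons(0, c))), e), 0)  →  cons(cons(c, q(cons(cons(0, e), cons(e, c)))), e)   [R1 at ε]
2. cons(cons(c, q(cons(cons(0, e), cons(e, c)))), e)  →  cons(cons(c, e), e)   [R2 at 1.2]

yes — NF(t₁) = cons(cons(c, e), e), NF(t₂) = cons(cons(c, e), e)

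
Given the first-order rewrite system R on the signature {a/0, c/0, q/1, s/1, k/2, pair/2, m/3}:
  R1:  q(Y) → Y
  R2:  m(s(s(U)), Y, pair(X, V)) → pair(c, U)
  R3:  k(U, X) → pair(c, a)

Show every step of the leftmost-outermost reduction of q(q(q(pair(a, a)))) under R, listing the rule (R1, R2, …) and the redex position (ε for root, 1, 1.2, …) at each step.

1. q(q(q(pair(a, a))))  →  q(q(pair(a, a)))   [R1 at ε]
2. q(q(pair(a, a)))  →  q(pair(a, a))   [R1 at ε]
3. q(pair(a, a))  →  pair(a, a)   [R1 at ε]

pair(a, a)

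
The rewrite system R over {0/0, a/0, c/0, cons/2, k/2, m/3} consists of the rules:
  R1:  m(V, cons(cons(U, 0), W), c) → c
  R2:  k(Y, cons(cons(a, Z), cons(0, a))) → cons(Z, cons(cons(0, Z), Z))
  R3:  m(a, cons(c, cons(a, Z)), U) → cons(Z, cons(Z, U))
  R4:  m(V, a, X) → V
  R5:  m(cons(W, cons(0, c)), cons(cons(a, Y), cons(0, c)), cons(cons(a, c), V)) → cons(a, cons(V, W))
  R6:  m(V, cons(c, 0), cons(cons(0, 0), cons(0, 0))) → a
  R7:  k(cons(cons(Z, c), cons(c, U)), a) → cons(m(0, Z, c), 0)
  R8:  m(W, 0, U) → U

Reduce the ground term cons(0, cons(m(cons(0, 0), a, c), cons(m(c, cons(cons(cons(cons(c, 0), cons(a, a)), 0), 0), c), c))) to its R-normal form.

cons(0, cons(cons(0, 0), cons(c, c)))

1. cons(0, cons(m(cons(0, 0), a, c), cons(m(c, cons(cons(cons(cons(c, 0), cons(a, a)), 0), 0), c), c)))  →  cons(0, cons(cons(0, 0), cons(m(c, cons(cons(cons(cons(c, 0), cons(a, a)), 0), 0), c), c)))   [R4 at 2.1]
2. cons(0, cons(cons(0, 0), cons(m(c, cons(cons(cons(cons(c, 0), cons(a, a)), 0), 0), c), c)))  →  cons(0, cons(cons(0, 0), cons(c, c)))   [R1 at 2.2.1]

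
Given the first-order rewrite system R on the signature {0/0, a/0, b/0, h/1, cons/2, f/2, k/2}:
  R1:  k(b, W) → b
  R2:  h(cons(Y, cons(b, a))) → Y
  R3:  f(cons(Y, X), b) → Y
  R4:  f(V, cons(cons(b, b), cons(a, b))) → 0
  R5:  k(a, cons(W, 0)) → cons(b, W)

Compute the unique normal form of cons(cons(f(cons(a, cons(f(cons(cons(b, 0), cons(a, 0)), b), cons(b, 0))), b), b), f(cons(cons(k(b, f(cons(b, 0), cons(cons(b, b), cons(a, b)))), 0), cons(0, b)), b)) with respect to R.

1. cons(cons(f(cons(a, cons(f(cons(cons(b, 0), cons(a, 0)), b), cons(b, 0))), b), b), f(cons(cons(k(b, f(cons(b, 0), cons(cons(b, b), cons(a, b)))), 0), cons(0, b)), b))  →  cons(cons(a, b), f(cons(cons(k(b, f(cons(b, 0), cons(cons(b, b), cons(a, b)))), 0), cons(0, b)), b))   [R3 at 1.1]
2. cons(cons(a, b), f(cons(cons(k(b, f(cons(b, 0), cons(cons(b, b), cons(a, b)))), 0), cons(0, b)), b))  →  cons(cons(a, b), cons(k(b, f(cons(b, 0), cons(cons(b, b), cons(a, b)))), 0))   [R3 at 2]
3. cons(cons(a, b), cons(k(b, f(cons(b, 0), cons(cons(b, b), cons(a, b)))), 0))  →  cons(cons(a, b), cons(b, 0))   [R1 at 2.1]

cons(cons(a, b), cons(b, 0))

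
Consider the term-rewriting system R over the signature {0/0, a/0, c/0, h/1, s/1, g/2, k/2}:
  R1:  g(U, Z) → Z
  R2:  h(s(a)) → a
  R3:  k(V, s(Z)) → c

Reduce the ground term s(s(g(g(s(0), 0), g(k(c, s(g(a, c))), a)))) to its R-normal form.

1. s(s(g(g(s(0), 0), g(k(c, s(g(a, c))), a))))  →  s(s(g(k(c, s(g(a, c))), a)))   [R1 at 1.1]
2. s(s(g(k(c, s(g(a, c))), a)))  →  s(s(a))   [R1 at 1.1]

s(s(a))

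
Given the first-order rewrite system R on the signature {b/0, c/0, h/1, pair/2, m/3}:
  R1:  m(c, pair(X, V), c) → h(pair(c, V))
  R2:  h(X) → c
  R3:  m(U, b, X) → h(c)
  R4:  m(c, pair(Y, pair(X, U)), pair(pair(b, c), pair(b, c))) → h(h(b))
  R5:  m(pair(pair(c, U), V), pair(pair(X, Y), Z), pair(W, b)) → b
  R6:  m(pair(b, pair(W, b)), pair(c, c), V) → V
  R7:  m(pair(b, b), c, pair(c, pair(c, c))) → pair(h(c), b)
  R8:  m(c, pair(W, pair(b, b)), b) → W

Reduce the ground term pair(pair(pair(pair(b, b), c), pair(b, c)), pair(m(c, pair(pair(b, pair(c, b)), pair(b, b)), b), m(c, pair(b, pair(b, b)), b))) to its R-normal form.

1. pair(pair(pair(pair(b, b), c), pair(b, c)), pair(m(c, pair(pair(b, pair(c, b)), pair(b, b)), b), m(c, pair(b, pair(b, b)), b)))  →  pair(pair(pair(pair(b, b), c), pair(b, c)), pair(pair(b, pair(c, b)), m(c, pair(b, pair(b, b)), b)))   [R8 at 2.1]
2. pair(pair(pair(pair(b, b), c), pair(b, c)), pair(pair(b, pair(c, b)), m(c, pair(b, pair(b, b)), b)))  →  pair(pair(pair(pair(b, b), c), pair(b, c)), pair(pair(b, pair(c, b)), b))   [R8 at 2.2]

pair(pair(pair(pair(b, b), c), pair(b, c)), pair(pair(b, pair(c, b)), b))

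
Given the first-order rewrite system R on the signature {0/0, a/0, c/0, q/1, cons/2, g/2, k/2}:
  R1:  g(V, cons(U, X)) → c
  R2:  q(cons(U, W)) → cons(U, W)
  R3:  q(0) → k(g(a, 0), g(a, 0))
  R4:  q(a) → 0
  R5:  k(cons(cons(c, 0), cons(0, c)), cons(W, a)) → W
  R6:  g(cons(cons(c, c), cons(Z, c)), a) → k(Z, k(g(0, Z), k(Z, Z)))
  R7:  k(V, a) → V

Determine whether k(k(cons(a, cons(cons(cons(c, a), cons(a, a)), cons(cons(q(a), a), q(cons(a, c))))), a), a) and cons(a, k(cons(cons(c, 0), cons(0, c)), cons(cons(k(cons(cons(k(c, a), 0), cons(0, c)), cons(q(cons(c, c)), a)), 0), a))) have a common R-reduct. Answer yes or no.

Reduce t₁ = k(k(cons(a, cons(cons(cons(c, a), cons(a, a)), cons(cons(q(a), a), q(cons(a, c))))), a), a):
1. k(k(cons(a, cons(cons(cons(c, a), cons(a, a)), cons(cons(q(a), a), q(cons(a, c))))), a), a)  →  k(cons(a, cons(cons(cons(c, a), cons(a, a)), cons(cons(q(a), a), q(cons(a, c))))), a)   [R7 at ε]
2. k(cons(a, cons(cons(cons(c, a), cons(a, a)), cons(cons(q(a), a), q(cons(a, c))))), a)  →  cons(a, cons(cons(cons(c, a), cons(a, a)), cons(cons(q(a), a), q(cons(a, c)))))   [R7 at ε]
3. cons(a, cons(cons(cons(c, a), cons(a, a)), cons(cons(q(a), a), q(cons(a, c)))))  →  cons(a, cons(cons(cons(c, a), cons(a, a)), cons(cons(0, a), q(cons(a, c)))))   [R4 at 2.2.1.1]
4. cons(a, cons(cons(cons(c, a), cons(a, a)), cons(cons(0, a), q(cons(a, c)))))  →  cons(a, cons(cons(cons(c, a), cons(a, a)), cons(cons(0, a), cons(a, c))))   [R2 at 2.2.2]

Reduce t₂ = cons(a, k(cons(cons(c, 0), cons(0, c)), cons(cons(k(cons(cons(k(c, a), 0), cons(0, c)), cons(q(cons(c, c)), a)), 0), a))):
1. cons(a, k(cons(cons(c, 0), cons(0, c)), cons(cons(k(cons(cons(k(c, a), 0), cons(0, c)), cons(q(cons(c, c)), a)), 0), a)))  →  cons(a, cons(k(cons(cons(k(c, a), 0), cons(0, c)), cons(q(cons(c, c)), a)), 0))   [R5 at 2]
2. cons(a, cons(k(cons(cons(k(c, a), 0), cons(0, c)), cons(q(cons(c, c)), a)), 0))  →  cons(a, cons(k(cons(cons(c, 0), cons(0, c)), cons(q(cons(c, c)), a)), 0))   [R7 at 2.1.1.1.1]
3. cons(a, cons(k(cons(cons(c, 0), cons(0, c)), cons(q(cons(c, c)), a)), 0))  →  cons(a, cons(q(cons(c, c)), 0))   [R5 at 2.1]
4. cons(a, cons(q(cons(c, c)), 0))  →  cons(a, cons(cons(c, c), 0))   [R2 at 2.1]

no — NF(t₁) = cons(a, cons(cons(cons(c, a), cons(a, a)), cons(cons(0, a), cons(a, c)))), NF(t₂) = cons(a, cons(cons(c, c), 0))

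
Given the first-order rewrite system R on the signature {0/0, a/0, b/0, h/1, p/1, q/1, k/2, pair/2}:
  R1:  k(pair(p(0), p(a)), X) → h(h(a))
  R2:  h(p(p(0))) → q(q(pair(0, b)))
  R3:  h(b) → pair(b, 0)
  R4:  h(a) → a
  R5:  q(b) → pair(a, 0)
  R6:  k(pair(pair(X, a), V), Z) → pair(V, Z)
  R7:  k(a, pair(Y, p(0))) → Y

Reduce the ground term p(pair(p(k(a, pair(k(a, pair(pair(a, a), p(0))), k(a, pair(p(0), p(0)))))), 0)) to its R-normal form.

1. p(pair(p(k(a, pair(k(a, pair(pair(a, a), p(0))), k(a, pair(p(0), p(0)))))), 0))  →  p(pair(p(k(a, pair(pair(a, a), k(a, pair(p(0), p(0)))))), 0))   [R7 at 1.1.1.2.1]
2. p(pair(p(k(a, pair(pair(a, a), k(a, pair(p(0), p(0)))))), 0))  →  p(pair(p(k(a, pair(pair(a, a), p(0)))), 0))   [R7 at 1.1.1.2.2]
3. p(pair(p(k(a, pair(pair(a, a), p(0)))), 0))  →  p(pair(p(pair(a, a)), 0))   [R7 at 1.1.1]

p(pair(p(pair(a, a)), 0))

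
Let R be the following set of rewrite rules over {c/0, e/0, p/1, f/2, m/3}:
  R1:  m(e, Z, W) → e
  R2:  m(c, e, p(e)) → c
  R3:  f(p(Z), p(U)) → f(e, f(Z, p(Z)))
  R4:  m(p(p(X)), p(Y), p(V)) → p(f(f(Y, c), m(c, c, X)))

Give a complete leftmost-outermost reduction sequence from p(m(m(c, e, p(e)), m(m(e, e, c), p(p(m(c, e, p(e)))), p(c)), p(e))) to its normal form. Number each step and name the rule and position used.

p(c)

1. p(m(m(c, e, p(e)), m(m(e, e, c), p(p(m(c, e, p(e)))), p(c)), p(e)))  →  p(m(c, m(m(e, e, c), p(p(m(c, e, p(e)))), p(c)), p(e)))   [R2 at 1.1]
2. p(m(c, m(m(e, e, c), p(p(m(c, e, p(e)))), p(c)), p(e)))  →  p(m(c, m(e, p(p(m(c, e, p(e)))), p(c)), p(e)))   [R1 at 1.2.1]
3. p(m(c, m(e, p(p(m(c, e, p(e)))), p(c)), p(e)))  →  p(m(c, e, p(e)))   [R1 at 1.2]
4. p(m(c, e, p(e)))  →  p(c)   [R2 at 1]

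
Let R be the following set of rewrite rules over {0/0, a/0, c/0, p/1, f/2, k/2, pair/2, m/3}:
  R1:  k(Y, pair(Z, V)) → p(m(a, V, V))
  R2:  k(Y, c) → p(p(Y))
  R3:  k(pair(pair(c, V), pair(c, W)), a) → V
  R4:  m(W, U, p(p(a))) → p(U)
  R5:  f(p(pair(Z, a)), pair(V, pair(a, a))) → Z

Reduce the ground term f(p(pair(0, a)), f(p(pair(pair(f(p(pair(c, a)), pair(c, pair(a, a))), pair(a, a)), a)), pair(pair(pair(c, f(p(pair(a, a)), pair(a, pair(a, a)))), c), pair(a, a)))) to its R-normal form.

1. f(p(pair(0, a)), f(p(pair(pair(f(p(pair(c, a)), pair(c, pair(a, a))), pair(a, a)), a)), pair(pair(pair(c, f(p(pair(a, a)), pair(a, pair(a, a)))), c), pair(a, a))))  →  f(p(pair(0, a)), pair(f(p(pair(c, a)), pair(c, pair(a, a))), pair(a, a)))   [R5 at 2]
2. f(p(pair(0, a)), pair(f(p(pair(c, a)), pair(c, pair(a, a))), pair(a, a)))  →  0   [R5 at ε]

0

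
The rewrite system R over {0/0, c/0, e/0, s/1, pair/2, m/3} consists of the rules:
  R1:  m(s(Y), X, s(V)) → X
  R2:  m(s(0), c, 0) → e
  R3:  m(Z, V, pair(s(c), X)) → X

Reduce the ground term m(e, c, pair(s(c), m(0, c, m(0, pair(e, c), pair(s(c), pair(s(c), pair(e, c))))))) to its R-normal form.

pair(e, c)

1. m(e, c, pair(s(c), m(0, c, m(0, pair(e, c), pair(s(c), pair(s(c), pair(e, c)))))))  →  m(0, c, m(0, pair(e, c), pair(s(c), pair(s(c), pair(e, c)))))   [R3 at ε]
2. m(0, c, m(0, pair(e, c), pair(s(c), pair(s(c), pair(e, c)))))  →  m(0, c, pair(s(c), pair(e, c)))   [R3 at 3]
3. m(0, c, pair(s(c), pair(e, c)))  →  pair(e, c)   [R3 at ε]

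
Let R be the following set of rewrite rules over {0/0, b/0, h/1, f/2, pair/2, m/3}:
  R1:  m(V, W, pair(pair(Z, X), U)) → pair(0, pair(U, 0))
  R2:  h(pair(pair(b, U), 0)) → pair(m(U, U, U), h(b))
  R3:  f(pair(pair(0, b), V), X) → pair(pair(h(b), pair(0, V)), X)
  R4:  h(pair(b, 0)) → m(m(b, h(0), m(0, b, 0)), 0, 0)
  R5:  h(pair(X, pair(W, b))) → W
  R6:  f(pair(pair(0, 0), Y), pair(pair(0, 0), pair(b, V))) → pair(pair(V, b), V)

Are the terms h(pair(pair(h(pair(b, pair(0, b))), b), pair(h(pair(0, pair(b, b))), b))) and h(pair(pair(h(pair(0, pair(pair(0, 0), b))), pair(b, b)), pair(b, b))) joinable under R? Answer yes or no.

yes — NF(t₁) = b, NF(t₂) = b

Reduce t₁ = h(pair(pair(h(pair(b, pair(0, b))), b), pair(h(pair(0, pair(b, b))), b))):
1. h(pair(pair(h(pair(b, pair(0, b))), b), pair(h(pair(0, pair(b, b))), b)))  →  h(pair(0, pair(b, b)))   [R5 at ε]
2. h(pair(0, pair(b, b)))  →  b   [R5 at ε]

Reduce t₂ = h(pair(pair(h(pair(0, pair(pair(0, 0), b))), pair(b, b)), pair(b, b))):
1. h(pair(pair(h(pair(0, pair(pair(0, 0), b))), pair(b, b)), pair(b, b)))  →  b   [R5 at ε]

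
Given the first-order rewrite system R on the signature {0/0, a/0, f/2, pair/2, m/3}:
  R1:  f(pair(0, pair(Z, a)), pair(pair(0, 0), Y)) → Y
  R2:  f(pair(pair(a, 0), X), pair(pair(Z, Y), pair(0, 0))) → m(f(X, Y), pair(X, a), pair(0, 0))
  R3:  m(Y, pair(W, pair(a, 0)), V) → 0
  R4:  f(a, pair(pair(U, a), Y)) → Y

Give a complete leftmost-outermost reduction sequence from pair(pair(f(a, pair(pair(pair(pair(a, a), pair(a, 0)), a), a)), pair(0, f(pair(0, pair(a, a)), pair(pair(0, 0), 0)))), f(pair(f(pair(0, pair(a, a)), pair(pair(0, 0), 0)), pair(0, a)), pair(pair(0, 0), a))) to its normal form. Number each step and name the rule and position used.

1. pair(pair(f(a, pair(pair(pair(pair(a, a), pair(a, 0)), a), a)), pair(0, f(pair(0, pair(a, a)), pair(pair(0, 0), 0)))), f(pair(f(pair(0, pair(a, a)), pair(pair(0, 0), 0)), pair(0, a)), pair(pair(0, 0), a)))  →  pair(pair(a, pair(0, f(pair(0, pair(a, a)), pair(pair(0, 0), 0)))), f(pair(f(pair(0, pair(a, a)), pair(pair(0, 0), 0)), pair(0, a)), pair(pair(0, 0), a)))   [R4 at 1.1]
2. pair(pair(a, pair(0, f(pair(0, pair(a, a)), pair(pair(0, 0), 0)))), f(pair(f(pair(0, pair(a, a)), pair(pair(0, 0), 0)), pair(0, a)), pair(pair(0, 0), a)))  →  pair(pair(a, pair(0, 0)), f(pair(f(pair(0, pair(a, a)), pair(pair(0, 0), 0)), pair(0, a)), pair(pair(0, 0), a)))   [R1 at 1.2.2]
3. pair(pair(a, pair(0, 0)), f(pair(f(pair(0, pair(a, a)), pair(pair(0, 0), 0)), pair(0, a)), pair(pair(0, 0), a)))  →  pair(pair(a, pair(0, 0)), f(pair(0, pair(0, a)), pair(pair(0, 0), a)))   [R1 at 2.1.1]
4. pair(pair(a, pair(0, 0)), f(pair(0, pair(0, a)), pair(pair(0, 0), a)))  →  pair(pair(a, pair(0, 0)), a)   [R1 at 2]

pair(pair(a, pair(0, 0)), a)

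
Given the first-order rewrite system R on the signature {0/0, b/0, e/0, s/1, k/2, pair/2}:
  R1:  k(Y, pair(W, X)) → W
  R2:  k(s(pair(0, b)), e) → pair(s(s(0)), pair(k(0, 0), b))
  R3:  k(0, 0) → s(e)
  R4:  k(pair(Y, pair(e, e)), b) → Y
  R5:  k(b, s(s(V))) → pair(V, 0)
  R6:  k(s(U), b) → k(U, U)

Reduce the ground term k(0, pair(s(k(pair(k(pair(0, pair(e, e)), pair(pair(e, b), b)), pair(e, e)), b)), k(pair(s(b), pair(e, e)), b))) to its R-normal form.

1. k(0, pair(s(k(pair(k(pair(0, pair(e, e)), pair(pair(e, b), b)), pair(e, e)), b)), k(pair(s(b), pair(e, e)), b)))  →  s(k(pair(k(pair(0, pair(e, e)), pair(pair(e, b), b)), pair(e, e)), b))   [R1 at ε]
2. s(k(pair(k(pair(0, pair(e, e)), pair(pair(e, b), b)), pair(e, e)), b))  →  s(k(pair(0, pair(e, e)), pair(pair(e, b), b)))   [R4 at 1]
3. s(k(pair(0, pair(e, e)), pair(pair(e, b), b)))  →  s(pair(e, b))   [R1 at 1]

s(pair(e, b))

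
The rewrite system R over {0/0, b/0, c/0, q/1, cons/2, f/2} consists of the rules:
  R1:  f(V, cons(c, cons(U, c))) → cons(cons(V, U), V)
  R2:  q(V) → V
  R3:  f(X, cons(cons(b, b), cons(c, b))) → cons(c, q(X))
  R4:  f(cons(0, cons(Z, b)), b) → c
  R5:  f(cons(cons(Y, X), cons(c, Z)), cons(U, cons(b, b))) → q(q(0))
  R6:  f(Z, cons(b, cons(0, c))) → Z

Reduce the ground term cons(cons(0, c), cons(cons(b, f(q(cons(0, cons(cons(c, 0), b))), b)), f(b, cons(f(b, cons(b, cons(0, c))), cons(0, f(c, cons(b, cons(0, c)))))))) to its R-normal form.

cons(cons(0, c), cons(cons(b, c), b))

1. cons(cons(0, c), cons(cons(b, f(q(cons(0, cons(cons(c, 0), b))), b)), f(b, cons(f(b, cons(b, cons(0, c))), cons(0, f(c, cons(b, cons(0, c))))))))  →  cons(cons(0, c), cons(cons(b, f(cons(0, cons(cons(c, 0), b)), b)), f(b, cons(f(b, cons(b, cons(0, c))), cons(0, f(c, cons(b, cons(0, c))))))))   [R2 at 2.1.2.1]
2. cons(cons(0, c), cons(cons(b, f(cons(0, cons(cons(c, 0), b)), b)), f(b, cons(f(b, cons(b, cons(0, c))), cons(0, f(c, cons(b, cons(0, c))))))))  →  cons(cons(0, c), cons(cons(b, c), f(b, cons(f(b, cons(b, cons(0, c))), cons(0, f(c, cons(b, cons(0, c))))))))   [R4 at 2.1.2]
3. cons(cons(0, c), cons(cons(b, c), f(b, cons(f(b, cons(b, cons(0, c))), cons(0, f(c, cons(b, cons(0, c))))))))  →  cons(cons(0, c), cons(cons(b, c), f(b, cons(b, cons(0, f(c, cons(b, cons(0, c))))))))   [R6 at 2.2.2.1]
4. cons(cons(0, c), cons(cons(b, c), f(b, cons(b, cons(0, f(c, cons(b, cons(0, c))))))))  →  cons(cons(0, c), cons(cons(b, c), f(b, cons(b, cons(0, c)))))   [R6 at 2.2.2.2.2]
5. cons(cons(0, c), cons(cons(b, c), f(b, cons(b, cons(0, c)))))  →  cons(cons(0, c), cons(cons(b, c), b))   [R6 at 2.2]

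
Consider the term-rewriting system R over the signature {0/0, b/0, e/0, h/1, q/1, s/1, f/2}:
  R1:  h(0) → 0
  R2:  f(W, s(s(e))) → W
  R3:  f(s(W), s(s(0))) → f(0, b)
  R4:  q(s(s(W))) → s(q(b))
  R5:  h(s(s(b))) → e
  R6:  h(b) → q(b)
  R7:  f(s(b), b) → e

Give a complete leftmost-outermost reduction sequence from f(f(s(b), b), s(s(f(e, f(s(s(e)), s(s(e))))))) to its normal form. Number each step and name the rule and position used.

e

1. f(f(s(b), b), s(s(f(e, f(s(s(e)), s(s(e)))))))  →  f(e, s(s(f(e, f(s(s(e)), s(s(e)))))))   [R7 at 1]
2. f(e, s(s(f(e, f(s(s(e)), s(s(e)))))))  →  f(e, s(s(f(e, s(s(e))))))   [R2 at 2.1.1.2]
3. f(e, s(s(f(e, s(s(e))))))  →  f(e, s(s(e)))   [R2 at 2.1.1]
4. f(e, s(s(e)))  →  e   [R2 at ε]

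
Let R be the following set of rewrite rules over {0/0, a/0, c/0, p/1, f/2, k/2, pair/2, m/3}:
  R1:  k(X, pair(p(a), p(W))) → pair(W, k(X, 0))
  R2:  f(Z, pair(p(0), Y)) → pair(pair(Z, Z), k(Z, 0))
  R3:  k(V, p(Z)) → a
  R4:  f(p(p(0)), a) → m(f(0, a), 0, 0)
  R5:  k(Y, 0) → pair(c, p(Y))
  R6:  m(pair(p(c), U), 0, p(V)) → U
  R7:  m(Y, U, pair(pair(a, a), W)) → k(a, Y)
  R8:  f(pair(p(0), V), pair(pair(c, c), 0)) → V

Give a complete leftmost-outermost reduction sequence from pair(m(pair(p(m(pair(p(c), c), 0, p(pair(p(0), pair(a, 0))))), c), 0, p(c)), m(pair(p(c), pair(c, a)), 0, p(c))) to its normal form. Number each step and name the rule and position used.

pair(c, pair(c, a))

1. pair(m(pair(p(m(pair(p(c), c), 0, p(pair(p(0), pair(a, 0))))), c), 0, p(c)), m(pair(p(c), pair(c, a)), 0, p(c)))  →  pair(m(pair(p(c), c), 0, p(c)), m(pair(p(c), pair(c, a)), 0, p(c)))   [R6 at 1.1.1.1]
2. pair(m(pair(p(c), c), 0, p(c)), m(pair(p(c), pair(c, a)), 0, p(c)))  →  pair(c, m(pair(p(c), pair(c, a)), 0, p(c)))   [R6 at 1]
3. pair(c, m(pair(p(c), pair(c, a)), 0, p(c)))  →  pair(c, pair(c, a))   [R6 at 2]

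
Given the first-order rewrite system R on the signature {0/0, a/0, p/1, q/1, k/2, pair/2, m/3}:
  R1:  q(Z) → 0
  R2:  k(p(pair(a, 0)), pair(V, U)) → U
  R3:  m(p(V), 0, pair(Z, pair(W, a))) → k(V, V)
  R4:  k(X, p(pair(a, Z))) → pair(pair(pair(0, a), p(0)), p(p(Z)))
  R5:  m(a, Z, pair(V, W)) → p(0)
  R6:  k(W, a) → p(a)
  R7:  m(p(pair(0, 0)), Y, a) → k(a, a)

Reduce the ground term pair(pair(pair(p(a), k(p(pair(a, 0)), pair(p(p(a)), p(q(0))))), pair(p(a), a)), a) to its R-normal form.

1. pair(pair(pair(p(a), k(p(pair(a, 0)), pair(p(p(a)), p(q(0))))), pair(p(a), a)), a)  →  pair(pair(pair(p(a), p(q(0))), pair(p(a), a)), a)   [R2 at 1.1.2]
2. pair(pair(pair(p(a), p(q(0))), pair(p(a), a)), a)  →  pair(pair(pair(p(a), p(0)), pair(p(a), a)), a)   [R1 at 1.1.2.1]

pair(pair(pair(p(a), p(0)), pair(p(a), a)), a)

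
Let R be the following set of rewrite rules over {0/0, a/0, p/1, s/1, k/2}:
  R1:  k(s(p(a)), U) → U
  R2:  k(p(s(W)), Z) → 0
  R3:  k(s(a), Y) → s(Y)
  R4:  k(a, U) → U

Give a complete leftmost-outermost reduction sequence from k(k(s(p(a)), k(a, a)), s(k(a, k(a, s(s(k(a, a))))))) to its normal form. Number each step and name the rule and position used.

1. k(k(s(p(a)), k(a, a)), s(k(a, k(a, s(s(k(a, a)))))))  →  k(k(a, a), s(k(a, k(a, s(s(k(a, a)))))))   [R1 at 1]
2. k(k(a, a), s(k(a, k(a, s(s(k(a, a)))))))  →  k(a, s(k(a, k(a, s(s(k(a, a)))))))   [R4 at 1]
3. k(a, s(k(a, k(a, s(s(k(a, a)))))))  →  s(k(a, k(a, s(s(k(a, a))))))   [R4 at ε]
4. s(k(a, k(a, s(s(k(a, a))))))  →  s(k(a, s(s(k(a, a)))))   [R4 at 1]
5. s(k(a, s(s(k(a, a)))))  →  s(s(s(k(a, a))))   [R4 at 1]
6. s(s(s(k(a, a))))  →  s(s(s(a)))   [R4 at 1.1.1]

s(s(s(a)))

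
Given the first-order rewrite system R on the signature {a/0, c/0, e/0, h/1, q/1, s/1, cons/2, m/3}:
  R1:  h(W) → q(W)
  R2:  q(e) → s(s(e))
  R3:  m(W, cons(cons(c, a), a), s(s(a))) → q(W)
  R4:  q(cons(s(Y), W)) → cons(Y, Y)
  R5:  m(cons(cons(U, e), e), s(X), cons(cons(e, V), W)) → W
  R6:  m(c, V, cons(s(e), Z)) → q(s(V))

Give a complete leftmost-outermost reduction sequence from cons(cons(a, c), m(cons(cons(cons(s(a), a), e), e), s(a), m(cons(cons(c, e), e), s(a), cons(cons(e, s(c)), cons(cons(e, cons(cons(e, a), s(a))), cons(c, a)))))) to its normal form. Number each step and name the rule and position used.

1. cons(cons(a, c), m(cons(cons(cons(s(a), a), e), e), s(a), m(cons(cons(c, e), e), s(a), cons(cons(e, s(c)), cons(cons(e, cons(cons(e, a), s(a))), cons(c, a))))))  →  cons(cons(a, c), m(cons(cons(cons(s(a), a), e), e), s(a), cons(cons(e, cons(cons(e, a), s(a))), cons(c, a))))   [R5 at 2.3]
2. cons(cons(a, c), m(cons(cons(cons(s(a), a), e), e), s(a), cons(cons(e, cons(cons(e, a), s(a))), cons(c, a))))  →  cons(cons(a, c), cons(c, a))   [R5 at 2]

cons(cons(a, c), cons(c, a))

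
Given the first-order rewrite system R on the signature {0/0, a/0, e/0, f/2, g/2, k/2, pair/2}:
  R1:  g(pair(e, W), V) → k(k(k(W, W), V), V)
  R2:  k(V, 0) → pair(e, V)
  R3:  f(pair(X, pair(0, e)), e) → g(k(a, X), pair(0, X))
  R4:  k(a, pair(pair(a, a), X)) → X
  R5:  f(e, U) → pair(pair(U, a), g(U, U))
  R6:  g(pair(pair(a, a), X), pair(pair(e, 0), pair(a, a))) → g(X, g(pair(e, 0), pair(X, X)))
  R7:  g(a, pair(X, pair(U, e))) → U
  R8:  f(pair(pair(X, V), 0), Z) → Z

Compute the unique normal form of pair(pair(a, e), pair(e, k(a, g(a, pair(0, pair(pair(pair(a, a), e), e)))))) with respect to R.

1. pair(pair(a, e), pair(e, k(a, g(a, pair(0, pair(pair(pair(a, a), e), e))))))  →  pair(pair(a, e), pair(e, k(a, pair(pair(a, a), e))))   [R7 at 2.2.2]
2. pair(pair(a, e), pair(e, k(a, pair(pair(a, a), e))))  →  pair(pair(a, e), pair(e, e))   [R4 at 2.2]

pair(pair(a, e), pair(e, e))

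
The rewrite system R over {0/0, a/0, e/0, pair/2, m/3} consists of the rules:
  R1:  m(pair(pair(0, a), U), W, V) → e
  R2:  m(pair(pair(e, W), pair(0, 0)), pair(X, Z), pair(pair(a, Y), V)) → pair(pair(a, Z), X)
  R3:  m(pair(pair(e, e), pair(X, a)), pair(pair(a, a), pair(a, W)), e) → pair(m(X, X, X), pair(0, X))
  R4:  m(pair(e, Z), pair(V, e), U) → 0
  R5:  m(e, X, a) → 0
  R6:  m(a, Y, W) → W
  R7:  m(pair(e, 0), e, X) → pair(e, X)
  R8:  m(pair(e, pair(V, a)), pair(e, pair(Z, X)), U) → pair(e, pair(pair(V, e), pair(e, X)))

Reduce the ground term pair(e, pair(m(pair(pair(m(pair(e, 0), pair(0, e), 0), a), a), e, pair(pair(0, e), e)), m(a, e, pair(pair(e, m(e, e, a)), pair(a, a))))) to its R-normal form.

1. pair(e, pair(m(pair(pair(m(pair(e, 0), pair(0, e), 0), a), a), e, pair(pair(0, e), e)), m(a, e, pair(pair(e, m(e, e, a)), pair(a, a)))))  →  pair(e, pair(m(pair(pair(0, a), a), e, pair(pair(0, e), e)), m(a, e, pair(pair(e, m(e, e, a)), pair(a, a)))))   [R4 at 2.1.1.1.1]
2. pair(e, pair(m(pair(pair(0, a), a), e, pair(pair(0, e), e)), m(a, e, pair(pair(e, m(e, e, a)), pair(a, a)))))  →  pair(e, pair(e, m(a, e, pair(pair(e, m(e, e, a)), pair(a, a)))))   [R1 at 2.1]
3. pair(e, pair(e, m(a, e, pair(pair(e, m(e, e, a)), pair(a, a)))))  →  pair(e, pair(e, pair(pair(e, m(e, e, a)), pair(a, a))))   [R6 at 2.2]
4. pair(e, pair(e, pair(pair(e, m(e, e, a)), pair(a, a))))  →  pair(e, pair(e, pair(pair(e, 0), pair(a, a))))   [R5 at 2.2.1.2]

pair(e, pair(e, pair(pair(e, 0), pair(a, a))))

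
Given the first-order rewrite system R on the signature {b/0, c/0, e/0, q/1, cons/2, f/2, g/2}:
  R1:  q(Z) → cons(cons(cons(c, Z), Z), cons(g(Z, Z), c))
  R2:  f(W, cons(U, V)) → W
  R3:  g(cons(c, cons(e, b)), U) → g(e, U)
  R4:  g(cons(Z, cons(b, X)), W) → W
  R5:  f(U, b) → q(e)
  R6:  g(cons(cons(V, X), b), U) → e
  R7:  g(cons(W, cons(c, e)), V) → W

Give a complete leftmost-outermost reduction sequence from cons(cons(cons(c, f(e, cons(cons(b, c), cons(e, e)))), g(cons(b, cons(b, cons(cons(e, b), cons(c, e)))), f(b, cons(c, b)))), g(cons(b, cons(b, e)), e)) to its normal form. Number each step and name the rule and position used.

1. cons(cons(cons(c, f(e, cons(cons(b, c), cons(e, e)))), g(cons(b, cons(b, cons(cons(e, b), cons(c, e)))), f(b, cons(c, b)))), g(cons(b, cons(b, e)), e))  →  cons(cons(cons(c, e), g(cons(b, cons(b, cons(cons(e, b), cons(c, e)))), f(b, cons(c, b)))), g(cons(b, cons(b, e)), e))   [R2 at 1.1.2]
2. cons(cons(cons(c, e), g(cons(b, cons(b, cons(cons(e, b), cons(c, e)))), f(b, cons(c, b)))), g(cons(b, cons(b, e)), e))  →  cons(cons(cons(c, e), f(b, cons(c, b))), g(cons(b, cons(b, e)), e))   [R4 at 1.2]
3. cons(cons(cons(c, e), f(b, cons(c, b))), g(cons(b, cons(b, e)), e))  →  cons(cons(cons(c, e), b), g(cons(b, cons(b, e)), e))   [R2 at 1.2]
4. cons(cons(cons(c, e), b), g(cons(b, cons(b, e)), e))  →  cons(cons(cons(c, e), b), e)   [R4 at 2]

cons(cons(cons(c, e), b), e)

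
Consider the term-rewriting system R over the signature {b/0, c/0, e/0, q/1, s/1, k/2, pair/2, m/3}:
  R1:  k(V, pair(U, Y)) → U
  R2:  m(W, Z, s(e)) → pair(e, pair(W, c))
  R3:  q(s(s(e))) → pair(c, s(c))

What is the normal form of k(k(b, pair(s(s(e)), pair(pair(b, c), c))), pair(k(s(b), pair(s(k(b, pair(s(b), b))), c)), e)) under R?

s(s(b))

1. k(k(b, pair(s(s(e)), pair(pair(b, c), c))), pair(k(s(b), pair(s(k(b, pair(s(b), b))), c)), e))  →  k(s(b), pair(s(k(b, pair(s(b), b))), c))   [R1 at ε]
2. k(s(b), pair(s(k(b, pair(s(b), b))), c))  →  s(k(b, pair(s(b), b)))   [R1 at ε]
3. s(k(b, pair(s(b), b)))  →  s(s(b))   [R1 at 1]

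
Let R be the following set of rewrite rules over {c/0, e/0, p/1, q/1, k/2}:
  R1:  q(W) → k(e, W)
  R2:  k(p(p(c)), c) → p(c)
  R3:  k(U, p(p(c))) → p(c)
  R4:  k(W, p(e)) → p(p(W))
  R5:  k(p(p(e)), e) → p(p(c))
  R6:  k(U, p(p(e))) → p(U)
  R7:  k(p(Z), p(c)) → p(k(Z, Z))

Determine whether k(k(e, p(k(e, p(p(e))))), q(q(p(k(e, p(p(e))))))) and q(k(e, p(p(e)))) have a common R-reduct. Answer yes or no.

Reduce t₁ = k(k(e, p(k(e, p(p(e))))), q(q(p(k(e, p(p(e))))))):
1. k(k(e, p(k(e, p(p(e))))), q(q(p(k(e, p(p(e)))))))  →  k(k(e, p(p(e))), q(q(p(k(e, p(p(e)))))))   [R6 at 1.2.1]
2. k(k(e, p(p(e))), q(q(p(k(e, p(p(e)))))))  →  k(p(e), q(q(p(k(e, p(p(e)))))))   [R6 at 1]
3. k(p(e), q(q(p(k(e, p(p(e)))))))  →  k(p(e), k(e, q(p(k(e, p(p(e)))))))   [R1 at 2]
4. k(p(e), k(e, q(p(k(e, p(p(e)))))))  →  k(p(e), k(e, k(e, p(k(e, p(p(e)))))))   [R1 at 2.2]
5. k(p(e), k(e, k(e, p(k(e, p(p(e)))))))  →  k(p(e), k(e, k(e, p(p(e)))))   [R6 at 2.2.2.1]
6. k(p(e), k(e, k(e, p(p(e)))))  →  k(p(e), k(e, p(e)))   [R6 at 2.2]
7. k(p(e), k(e, p(e)))  →  k(p(e), p(p(e)))   [R4 at 2]
8. k(p(e), p(p(e)))  →  p(p(e))   [R6 at ε]

Reduce t₂ = q(k(e, p(p(e)))):
1. q(k(e, p(p(e))))  →  k(e, k(e, p(p(e))))   [R1 at ε]
2. k(e, k(e, p(p(e))))  →  k(e, p(e))   [R6 at 2]
3. k(e, p(e))  →  p(p(e))   [R4 at ε]

yes — NF(t₁) = p(p(e)), NF(t₂) = p(p(e))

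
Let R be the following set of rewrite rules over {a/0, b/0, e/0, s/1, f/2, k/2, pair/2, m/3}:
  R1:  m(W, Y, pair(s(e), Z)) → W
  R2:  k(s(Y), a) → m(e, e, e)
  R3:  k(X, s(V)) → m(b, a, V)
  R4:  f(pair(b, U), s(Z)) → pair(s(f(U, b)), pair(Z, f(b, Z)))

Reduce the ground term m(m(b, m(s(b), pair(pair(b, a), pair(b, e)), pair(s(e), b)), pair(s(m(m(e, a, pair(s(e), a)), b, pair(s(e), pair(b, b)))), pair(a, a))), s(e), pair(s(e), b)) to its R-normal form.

b

1. m(m(b, m(s(b), pair(pair(b, a), pair(b, e)), pair(s(e), b)), pair(s(m(m(e, a, pair(s(e), a)), b, pair(s(e), pair(b, b)))), pair(a, a))), s(e), pair(s(e), b))  →  m(b, m(s(b), pair(pair(b, a), pair(b, e)), pair(s(e), b)), pair(s(m(m(e, a, pair(s(e), a)), b, pair(s(e), pair(b, b)))), pair(a, a)))   [R1 at ε]
2. m(b, m(s(b), pair(pair(b, a), pair(b, e)), pair(s(e), b)), pair(s(m(m(e, a, pair(s(e), a)), b, pair(s(e), pair(b, b)))), pair(a, a)))  →  m(b, s(b), pair(s(m(m(e, a, pair(s(e), a)), b, pair(s(e), pair(b, b)))), pair(a, a)))   [R1 at 2]
3. m(b, s(b), pair(s(m(m(e, a, pair(s(e), a)), b, pair(s(e), pair(b, b)))), pair(a, a)))  →  m(b, s(b), pair(s(m(e, a, pair(s(e), a))), pair(a, a)))   [R1 at 3.1.1]
4. m(b, s(b), pair(s(m(e, a, pair(s(e), a))), pair(a, a)))  →  m(b, s(b), pair(s(e), pair(a, a)))   [R1 at 3.1.1]
5. m(b, s(b), pair(s(e), pair(a, a)))  →  b   [R1 at ε]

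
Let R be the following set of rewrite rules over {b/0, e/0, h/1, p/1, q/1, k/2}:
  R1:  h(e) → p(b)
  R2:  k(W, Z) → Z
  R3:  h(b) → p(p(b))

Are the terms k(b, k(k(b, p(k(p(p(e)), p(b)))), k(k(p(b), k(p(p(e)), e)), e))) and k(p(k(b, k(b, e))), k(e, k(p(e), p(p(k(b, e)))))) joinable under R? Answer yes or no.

no — NF(t₁) = e, NF(t₂) = p(p(e))

Reduce t₁ = k(b, k(k(b, p(k(p(p(e)), p(b)))), k(k(p(b), k(p(p(e)), e)), e))):
1. k(b, k(k(b, p(k(p(p(e)), p(b)))), k(k(p(b), k(p(p(e)), e)), e)))  →  k(k(b, p(k(p(p(e)), p(b)))), k(k(p(b), k(p(p(e)), e)), e))   [R2 at ε]
2. k(k(b, p(k(p(p(e)), p(b)))), k(k(p(b), k(p(p(e)), e)), e))  →  k(k(p(b), k(p(p(e)), e)), e)   [R2 at ε]
3. k(k(p(b), k(p(p(e)), e)), e)  →  e   [R2 at ε]

Reduce t₂ = k(p(k(b, k(b, e))), k(e, k(p(e), p(p(k(b, e)))))):
1. k(p(k(b, k(b, e))), k(e, k(p(e), p(p(k(b, e))))))  →  k(e, k(p(e), p(p(k(b, e)))))   [R2 at ε]
2. k(e, k(p(e), p(p(k(b, e)))))  →  k(p(e), p(p(k(b, e))))   [R2 at ε]
3. k(p(e), p(p(k(b, e))))  →  p(p(k(b, e)))   [R2 at ε]
4. p(p(k(b, e)))  →  p(p(e))   [R2 at 1.1]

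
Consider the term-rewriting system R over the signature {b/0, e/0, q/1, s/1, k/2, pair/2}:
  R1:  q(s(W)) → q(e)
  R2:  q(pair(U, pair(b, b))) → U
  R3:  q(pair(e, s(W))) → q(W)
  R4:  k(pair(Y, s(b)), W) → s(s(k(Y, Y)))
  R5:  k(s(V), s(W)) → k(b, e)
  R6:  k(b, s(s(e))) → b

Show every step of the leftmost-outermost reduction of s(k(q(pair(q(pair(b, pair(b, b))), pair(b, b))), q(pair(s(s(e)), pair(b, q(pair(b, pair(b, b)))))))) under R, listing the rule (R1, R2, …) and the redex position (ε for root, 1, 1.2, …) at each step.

1. s(k(q(pair(q(pair(b, pair(b, b))), pair(b, b))), q(pair(s(s(e)), pair(b, q(pair(b, pair(b, b))))))))  →  s(k(q(pair(b, pair(b, b))), q(pair(s(s(e)), pair(b, q(pair(b, pair(b, b))))))))   [R2 at 1.1]
2. s(k(q(pair(b, pair(b, b))), q(pair(s(s(e)), pair(b, q(pair(b, pair(b, b))))))))  →  s(k(b, q(pair(s(s(e)), pair(b, q(pair(b, pair(b, b))))))))   [R2 at 1.1]
3. s(k(b, q(pair(s(s(e)), pair(b, q(pair(b, pair(b, b))))))))  →  s(k(b, q(pair(s(s(e)), pair(b, b)))))   [R2 at 1.2.1.2.2]
4. s(k(b, q(pair(s(s(e)), pair(b, b)))))  →  s(k(b, s(s(e))))   [R2 at 1.2]
5. s(k(b, s(s(e))))  →  s(b)   [R6 at 1]

s(b)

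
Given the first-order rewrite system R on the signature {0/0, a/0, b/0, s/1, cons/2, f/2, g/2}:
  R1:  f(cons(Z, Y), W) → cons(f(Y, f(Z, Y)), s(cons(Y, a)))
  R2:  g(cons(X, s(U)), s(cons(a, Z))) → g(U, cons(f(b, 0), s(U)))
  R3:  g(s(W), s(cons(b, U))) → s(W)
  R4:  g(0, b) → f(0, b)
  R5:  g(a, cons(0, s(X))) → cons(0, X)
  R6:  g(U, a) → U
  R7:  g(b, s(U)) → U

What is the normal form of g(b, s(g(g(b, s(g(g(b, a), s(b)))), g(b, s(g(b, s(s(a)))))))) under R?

a

1. g(b, s(g(g(b, s(g(g(b, a), s(b)))), g(b, s(g(b, s(s(a))))))))  →  g(g(b, s(g(g(b, a), s(b)))), g(b, s(g(b, s(s(a))))))   [R7 at ε]
2. g(g(b, s(g(g(b, a), s(b)))), g(b, s(g(b, s(s(a))))))  →  g(g(g(b, a), s(b)), g(b, s(g(b, s(s(a))))))   [R7 at 1]
3. g(g(g(b, a), s(b)), g(b, s(g(b, s(s(a))))))  →  g(g(b, s(b)), g(b, s(g(b, s(s(a))))))   [R6 at 1.1]
4. g(g(b, s(b)), g(b, s(g(b, s(s(a))))))  →  g(b, g(b, s(g(b, s(s(a))))))   [R7 at 1]
5. g(b, g(b, s(g(b, s(s(a))))))  →  g(b, g(b, s(s(a))))   [R7 at 2]
6. g(b, g(b, s(s(a))))  →  g(b, s(a))   [R7 at 2]
7. g(b, s(a))  →  a   [R7 at ε]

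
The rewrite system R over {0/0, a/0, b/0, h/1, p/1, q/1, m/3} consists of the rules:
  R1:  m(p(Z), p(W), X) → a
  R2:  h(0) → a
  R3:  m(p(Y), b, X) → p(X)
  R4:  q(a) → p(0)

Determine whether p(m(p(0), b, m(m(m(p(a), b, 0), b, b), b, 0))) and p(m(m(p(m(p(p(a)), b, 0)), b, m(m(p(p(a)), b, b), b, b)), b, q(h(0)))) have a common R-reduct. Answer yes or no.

yes — NF(t₁) = p(p(p(0))), NF(t₂) = p(p(p(0)))

Reduce t₁ = p(m(p(0), b, m(m(m(p(a), b, 0), b, b), b, 0))):
1. p(m(p(0), b, m(m(m(p(a), b, 0), b, b), b, 0)))  →  p(p(m(m(m(p(a), b, 0), b, b), b, 0)))   [R3 at 1]
2. p(p(m(m(m(p(a), b, 0), b, b), b, 0)))  →  p(p(m(m(p(0), b, b), b, 0)))   [R3 at 1.1.1.1]
3. p(p(m(m(p(0), b, b), b, 0)))  →  p(p(m(p(b), b, 0)))   [R3 at 1.1.1]
4. p(p(m(p(b), b, 0)))  →  p(p(p(0)))   [R3 at 1.1]

Reduce t₂ = p(m(m(p(m(p(p(a)), b, 0)), b, m(m(p(p(a)), b, b), b, b)), b, q(h(0)))):
1. p(m(m(p(m(p(p(a)), b, 0)), b, m(m(p(p(a)), b, b), b, b)), b, q(h(0))))  →  p(m(p(m(m(p(p(a)), b, b), b, b)), b, q(h(0))))   [R3 at 1.1]
2. p(m(p(m(m(p(p(a)), b, b), b, b)), b, q(h(0))))  →  p(p(q(h(0))))   [R3 at 1]
3. p(p(q(h(0))))  →  p(p(q(a)))   [R2 at 1.1.1]
4. p(p(q(a)))  →  p(p(p(0)))   [R4 at 1.1]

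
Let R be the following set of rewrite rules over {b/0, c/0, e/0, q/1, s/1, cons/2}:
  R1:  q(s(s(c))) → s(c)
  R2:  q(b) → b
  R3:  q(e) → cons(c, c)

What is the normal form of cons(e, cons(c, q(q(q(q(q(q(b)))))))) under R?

cons(e, cons(c, b))

1. cons(e, cons(c, q(q(q(q(q(q(b))))))))  →  cons(e, cons(c, q(q(q(q(q(b)))))))   [R2 at 2.2.1.1.1.1.1]
2. cons(e, cons(c, q(q(q(q(q(b)))))))  →  cons(e, cons(c, q(q(q(q(b))))))   [R2 at 2.2.1.1.1.1]
3. cons(e, cons(c, q(q(q(q(b))))))  →  cons(e, cons(c, q(q(q(b)))))   [R2 at 2.2.1.1.1]
4. cons(e, cons(c, q(q(q(b)))))  →  cons(e, cons(c, q(q(b))))   [R2 at 2.2.1.1]
5. cons(e, cons(c, q(q(b))))  →  cons(e, cons(c, q(b)))   [R2 at 2.2.1]
6. cons(e, cons(c, q(b)))  →  cons(e, cons(c, b))   [R2 at 2.2]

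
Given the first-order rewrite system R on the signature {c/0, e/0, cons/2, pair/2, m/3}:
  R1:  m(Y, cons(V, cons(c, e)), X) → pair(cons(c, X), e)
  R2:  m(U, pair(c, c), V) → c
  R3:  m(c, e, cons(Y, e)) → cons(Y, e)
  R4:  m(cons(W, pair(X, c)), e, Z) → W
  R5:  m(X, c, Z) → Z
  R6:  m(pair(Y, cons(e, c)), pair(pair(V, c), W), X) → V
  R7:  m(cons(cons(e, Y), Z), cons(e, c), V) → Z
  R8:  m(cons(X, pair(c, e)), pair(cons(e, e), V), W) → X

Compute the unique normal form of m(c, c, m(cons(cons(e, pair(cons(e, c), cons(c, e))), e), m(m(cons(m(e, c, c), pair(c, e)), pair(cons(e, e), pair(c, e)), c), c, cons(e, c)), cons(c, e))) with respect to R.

e

1. m(c, c, m(cons(cons(e, pair(cons(e, c), cons(c, e))), e), m(m(cons(m(e, c, c), pair(c, e)), pair(cons(e, e), pair(c, e)), c), c, cons(e, c)), cons(c, e)))  →  m(cons(cons(e, pair(cons(e, c), cons(c, e))), e), m(m(cons(m(e, c, c), pair(c, e)), pair(cons(e, e), pair(c, e)), c), c, cons(e, c)), cons(c, e))   [R5 at ε]
2. m(cons(cons(e, pair(cons(e, c), cons(c, e))), e), m(m(cons(m(e, c, c), pair(c, e)), pair(cons(e, e), pair(c, e)), c), c, cons(e, c)), cons(c, e))  →  m(cons(cons(e, pair(cons(e, c), cons(c, e))), e), cons(e, c), cons(c, e))   [R5 at 2]
3. m(cons(cons(e, pair(cons(e, c), cons(c, e))), e), cons(e, c), cons(c, e))  →  e   [R7 at ε]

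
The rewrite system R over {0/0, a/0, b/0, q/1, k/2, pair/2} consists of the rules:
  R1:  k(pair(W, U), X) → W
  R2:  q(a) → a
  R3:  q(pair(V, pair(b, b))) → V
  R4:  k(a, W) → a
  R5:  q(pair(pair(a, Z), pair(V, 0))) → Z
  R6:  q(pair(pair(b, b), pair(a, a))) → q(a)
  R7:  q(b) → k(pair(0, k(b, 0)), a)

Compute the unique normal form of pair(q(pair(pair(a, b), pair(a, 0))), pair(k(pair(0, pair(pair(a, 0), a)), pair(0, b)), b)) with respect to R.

pair(b, pair(0, b))

1. pair(q(pair(pair(a, b), pair(a, 0))), pair(k(pair(0, pair(pair(a, 0), a)), pair(0, b)), b))  →  pair(b, pair(k(pair(0, pair(pair(a, 0), a)), pair(0, b)), b))   [R5 at 1]
2. pair(b, pair(k(pair(0, pair(pair(a, 0), a)), pair(0, b)), b))  →  pair(b, pair(0, b))   [R1 at 2.1]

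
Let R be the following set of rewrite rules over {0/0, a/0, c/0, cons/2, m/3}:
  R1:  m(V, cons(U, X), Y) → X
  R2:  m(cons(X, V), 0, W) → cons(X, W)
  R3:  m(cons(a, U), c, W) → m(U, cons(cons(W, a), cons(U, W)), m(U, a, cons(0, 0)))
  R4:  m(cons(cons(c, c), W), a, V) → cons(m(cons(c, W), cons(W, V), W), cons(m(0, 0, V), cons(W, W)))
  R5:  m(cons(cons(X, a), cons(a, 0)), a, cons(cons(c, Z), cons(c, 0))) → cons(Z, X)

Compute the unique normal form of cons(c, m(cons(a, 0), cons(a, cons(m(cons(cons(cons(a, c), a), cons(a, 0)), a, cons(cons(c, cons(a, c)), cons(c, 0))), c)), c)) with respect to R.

1. cons(c, m(cons(a, 0), cons(a, cons(m(cons(cons(cons(a, c), a), cons(a, 0)), a, cons(cons(c, cons(a, c)), cons(c, 0))), c)), c))  →  cons(c, cons(m(cons(cons(cons(a, c), a), cons(a, 0)), a, cons(cons(c, cons(a, c)), cons(c, 0))), c))   [R1 at 2]
2. cons(c, cons(m(cons(cons(cons(a, c), a), cons(a, 0)), a, cons(cons(c, cons(a, c)), cons(c, 0))), c))  →  cons(c, cons(cons(cons(a, c), cons(a, c)), c))   [R5 at 2.1]

cons(c, cons(cons(cons(a, c), cons(a, c)), c))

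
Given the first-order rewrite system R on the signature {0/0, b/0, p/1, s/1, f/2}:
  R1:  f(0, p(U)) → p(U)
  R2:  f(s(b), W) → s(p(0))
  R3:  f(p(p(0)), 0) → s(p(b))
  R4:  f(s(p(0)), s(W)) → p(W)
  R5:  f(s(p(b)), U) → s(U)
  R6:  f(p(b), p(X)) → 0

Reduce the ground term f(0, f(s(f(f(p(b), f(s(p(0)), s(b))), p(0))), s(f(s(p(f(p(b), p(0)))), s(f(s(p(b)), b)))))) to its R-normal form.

1. f(0, f(s(f(f(p(b), f(s(p(0)), s(b))), p(0))), s(f(s(p(f(p(b), p(0)))), s(f(s(p(b)), b))))))  →  f(0, f(s(f(f(p(b), p(b)), p(0))), s(f(s(p(f(p(b), p(0)))), s(f(s(p(b)), b))))))   [R4 at 2.1.1.1.2]
2. f(0, f(s(f(f(p(b), p(b)), p(0))), s(f(s(p(f(p(b), p(0)))), s(f(s(p(b)), b))))))  →  f(0, f(s(f(0, p(0))), s(f(s(p(f(p(b), p(0)))), s(f(s(p(b)), b))))))   [R6 at 2.1.1.1]
3. f(0, f(s(f(0, p(0))), s(f(s(p(f(p(b), p(0)))), s(f(s(p(b)), b))))))  →  f(0, f(s(p(0)), s(f(s(p(f(p(b), p(0)))), s(f(s(p(b)), b))))))   [R1 at 2.1.1]
4. f(0, f(s(p(0)), s(f(s(p(f(p(b), p(0)))), s(f(s(p(b)), b))))))  →  f(0, p(f(s(p(f(p(b), p(0)))), s(f(s(p(b)), b)))))   [R4 at 2]
5. f(0, p(f(s(p(f(p(b), p(0)))), s(f(s(p(b)), b)))))  →  p(f(s(p(f(p(b), p(0)))), s(f(s(p(b)), b))))   [R1 at ε]
6. p(f(s(p(f(p(b), p(0)))), s(f(s(p(b)), b))))  →  p(f(s(p(0)), s(f(s(p(b)), b))))   [R6 at 1.1.1.1]
7. p(f(s(p(0)), s(f(s(p(b)), b))))  →  p(p(f(s(p(b)), b)))   [R4 at 1]
8. p(p(f(s(p(b)), b)))  →  p(p(s(b)))   [R5 at 1.1]

p(p(s(b)))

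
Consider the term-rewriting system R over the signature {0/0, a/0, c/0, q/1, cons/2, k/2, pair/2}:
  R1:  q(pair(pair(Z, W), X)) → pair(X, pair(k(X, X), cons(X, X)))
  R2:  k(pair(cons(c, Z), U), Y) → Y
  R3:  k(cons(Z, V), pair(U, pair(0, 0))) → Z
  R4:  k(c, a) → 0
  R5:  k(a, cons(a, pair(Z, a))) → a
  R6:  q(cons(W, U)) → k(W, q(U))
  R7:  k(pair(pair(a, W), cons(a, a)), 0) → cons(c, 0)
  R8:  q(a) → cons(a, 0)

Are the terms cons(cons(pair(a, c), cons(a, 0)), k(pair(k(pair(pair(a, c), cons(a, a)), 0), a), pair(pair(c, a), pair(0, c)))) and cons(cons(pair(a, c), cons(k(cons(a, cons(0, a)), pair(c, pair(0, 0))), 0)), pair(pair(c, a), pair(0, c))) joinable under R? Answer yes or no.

Reduce t₁ = cons(cons(pair(a, c), cons(a, 0)), k(pair(k(pair(pair(a, c), cons(a, a)), 0), a), pair(pair(c, a), pair(0, c)))):
1. cons(cons(pair(a, c), cons(a, 0)), k(pair(k(pair(pair(a, c), cons(a, a)), 0), a), pair(pair(c, a), pair(0, c))))  →  cons(cons(pair(a, c), cons(a, 0)), k(pair(cons(c, 0), a), pair(pair(c, a), pair(0, c))))   [R7 at 2.1.1]
2. cons(cons(pair(a, c), cons(a, 0)), k(pair(cons(c, 0), a), pair(pair(c, a), pair(0, c))))  →  cons(cons(pair(a, c), cons(a, 0)), pair(pair(c, a), pair(0, c)))   [R2 at 2]

Reduce t₂ = cons(cons(pair(a, c), cons(k(cons(a, cons(0, a)), pair(c, pair(0, 0))), 0)), pair(pair(c, a), pair(0, c))):
1. cons(cons(pair(a, c), cons(k(cons(a, cons(0, a)), pair(c, pair(0, 0))), 0)), pair(pair(c, a), pair(0, c)))  →  cons(cons(pair(a, c), cons(a, 0)), pair(pair(c, a), pair(0, c)))   [R3 at 1.2.1]

yes — NF(t₁) = cons(cons(pair(a, c), cons(a, 0)), pair(pair(c, a), pair(0, c))), NF(t₂) = cons(cons(pair(a, c), cons(a, 0)), pair(pair(c, a), pair(0, c)))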